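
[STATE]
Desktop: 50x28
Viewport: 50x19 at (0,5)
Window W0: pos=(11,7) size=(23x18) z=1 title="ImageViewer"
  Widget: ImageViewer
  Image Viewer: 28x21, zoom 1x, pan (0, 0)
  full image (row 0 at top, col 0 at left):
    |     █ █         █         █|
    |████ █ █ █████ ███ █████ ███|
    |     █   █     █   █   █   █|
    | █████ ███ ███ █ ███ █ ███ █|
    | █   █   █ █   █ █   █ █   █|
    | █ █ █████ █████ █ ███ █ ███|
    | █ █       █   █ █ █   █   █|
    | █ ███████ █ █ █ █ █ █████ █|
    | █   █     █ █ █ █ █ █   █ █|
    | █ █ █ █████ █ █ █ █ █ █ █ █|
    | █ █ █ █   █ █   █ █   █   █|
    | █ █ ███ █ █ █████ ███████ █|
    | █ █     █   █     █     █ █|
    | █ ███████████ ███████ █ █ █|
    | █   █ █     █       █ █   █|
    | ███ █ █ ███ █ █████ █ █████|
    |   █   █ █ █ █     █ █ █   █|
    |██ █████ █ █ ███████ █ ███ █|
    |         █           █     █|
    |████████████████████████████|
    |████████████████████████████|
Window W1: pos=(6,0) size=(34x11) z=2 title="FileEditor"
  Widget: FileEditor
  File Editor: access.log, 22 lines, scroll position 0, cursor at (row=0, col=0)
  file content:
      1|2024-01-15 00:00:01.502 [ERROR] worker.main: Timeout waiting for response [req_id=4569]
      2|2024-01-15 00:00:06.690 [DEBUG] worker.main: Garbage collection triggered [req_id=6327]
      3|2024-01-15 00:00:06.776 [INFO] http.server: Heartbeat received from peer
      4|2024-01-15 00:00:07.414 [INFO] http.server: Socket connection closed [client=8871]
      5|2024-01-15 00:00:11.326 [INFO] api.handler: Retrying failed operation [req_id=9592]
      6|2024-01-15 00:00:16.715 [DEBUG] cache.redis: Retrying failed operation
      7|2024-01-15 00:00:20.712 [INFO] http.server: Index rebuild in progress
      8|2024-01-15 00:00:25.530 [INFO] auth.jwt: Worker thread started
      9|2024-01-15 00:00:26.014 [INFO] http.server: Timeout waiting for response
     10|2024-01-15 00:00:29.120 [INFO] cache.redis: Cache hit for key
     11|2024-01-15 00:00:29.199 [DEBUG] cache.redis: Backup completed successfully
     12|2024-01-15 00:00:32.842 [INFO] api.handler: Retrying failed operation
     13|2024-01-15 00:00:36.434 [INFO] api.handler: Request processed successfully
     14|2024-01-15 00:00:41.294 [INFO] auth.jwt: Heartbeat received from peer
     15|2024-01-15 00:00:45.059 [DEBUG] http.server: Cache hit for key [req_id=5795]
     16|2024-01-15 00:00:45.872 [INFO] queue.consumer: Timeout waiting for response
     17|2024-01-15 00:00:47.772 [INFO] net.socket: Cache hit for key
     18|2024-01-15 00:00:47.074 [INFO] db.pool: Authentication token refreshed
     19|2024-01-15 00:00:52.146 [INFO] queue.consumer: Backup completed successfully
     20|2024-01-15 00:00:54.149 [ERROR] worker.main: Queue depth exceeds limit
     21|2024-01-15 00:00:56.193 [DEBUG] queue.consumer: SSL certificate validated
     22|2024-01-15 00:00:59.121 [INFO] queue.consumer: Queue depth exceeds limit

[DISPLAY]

      ┃2024-01-15 00:00:06.776 [INFO] ░┃          
      ┃2024-01-15 00:00:07.414 [INFO] ░┃          
      ┃2024-01-15 00:00:11.326 [INFO] ░┃          
      ┃2024-01-15 00:00:16.715 [DEBUG]░┃          
      ┃2024-01-15 00:00:20.712 [INFO] ▼┃          
      ┗━━━━━━━━━━━━━━━━━━━━━━━━━━━━━━━━┛          
           ┃████ █ █ █████ ███ ██┃                
           ┃     █   █     █   █ ┃                
           ┃ █████ ███ ███ █ ███ ┃                
           ┃ █   █   █ █   █ █   ┃                
           ┃ █ █ █████ █████ █ ██┃                
           ┃ █ █       █   █ █ █ ┃                
           ┃ █ ███████ █ █ █ █ █ ┃                
           ┃ █   █     █ █ █ █ █ ┃                
           ┃ █ █ █ █████ █ █ █ █ ┃                
           ┃ █ █ █ █   █ █   █ █ ┃                
           ┃ █ █ ███ █ █ █████ ██┃                
           ┃ █ █     █   █     █ ┃                
           ┃ █ ███████████ ██████┃                


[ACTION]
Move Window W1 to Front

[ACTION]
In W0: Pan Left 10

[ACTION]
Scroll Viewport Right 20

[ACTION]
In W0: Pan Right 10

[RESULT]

      ┃2024-01-15 00:00:06.776 [INFO] ░┃          
      ┃2024-01-15 00:00:07.414 [INFO] ░┃          
      ┃2024-01-15 00:00:11.326 [INFO] ░┃          
      ┃2024-01-15 00:00:16.715 [DEBUG]░┃          
      ┃2024-01-15 00:00:20.712 [INFO] ▼┃          
      ┗━━━━━━━━━━━━━━━━━━━━━━━━━━━━━━━━┛          
           ┃████ ███ █████ ███   ┃                
           ┃     █   █   █   █   ┃                
           ┃ ███ █ ███ █ ███ █   ┃                
           ┃ █   █ █   █ █   █   ┃                
           ┃ █████ █ ███ █ ███   ┃                
           ┃ █   █ █ █   █   █   ┃                
           ┃ █ █ █ █ █ █████ █   ┃                
           ┃ █ █ █ █ █ █   █ █   ┃                
           ┃██ █ █ █ █ █ █ █ █   ┃                
           ┃ █ █   █ █   █   █   ┃                
           ┃ █ █████ ███████ █   ┃                
           ┃   █     █     █ █   ┃                
           ┃████ ███████ █ █ █   ┃                


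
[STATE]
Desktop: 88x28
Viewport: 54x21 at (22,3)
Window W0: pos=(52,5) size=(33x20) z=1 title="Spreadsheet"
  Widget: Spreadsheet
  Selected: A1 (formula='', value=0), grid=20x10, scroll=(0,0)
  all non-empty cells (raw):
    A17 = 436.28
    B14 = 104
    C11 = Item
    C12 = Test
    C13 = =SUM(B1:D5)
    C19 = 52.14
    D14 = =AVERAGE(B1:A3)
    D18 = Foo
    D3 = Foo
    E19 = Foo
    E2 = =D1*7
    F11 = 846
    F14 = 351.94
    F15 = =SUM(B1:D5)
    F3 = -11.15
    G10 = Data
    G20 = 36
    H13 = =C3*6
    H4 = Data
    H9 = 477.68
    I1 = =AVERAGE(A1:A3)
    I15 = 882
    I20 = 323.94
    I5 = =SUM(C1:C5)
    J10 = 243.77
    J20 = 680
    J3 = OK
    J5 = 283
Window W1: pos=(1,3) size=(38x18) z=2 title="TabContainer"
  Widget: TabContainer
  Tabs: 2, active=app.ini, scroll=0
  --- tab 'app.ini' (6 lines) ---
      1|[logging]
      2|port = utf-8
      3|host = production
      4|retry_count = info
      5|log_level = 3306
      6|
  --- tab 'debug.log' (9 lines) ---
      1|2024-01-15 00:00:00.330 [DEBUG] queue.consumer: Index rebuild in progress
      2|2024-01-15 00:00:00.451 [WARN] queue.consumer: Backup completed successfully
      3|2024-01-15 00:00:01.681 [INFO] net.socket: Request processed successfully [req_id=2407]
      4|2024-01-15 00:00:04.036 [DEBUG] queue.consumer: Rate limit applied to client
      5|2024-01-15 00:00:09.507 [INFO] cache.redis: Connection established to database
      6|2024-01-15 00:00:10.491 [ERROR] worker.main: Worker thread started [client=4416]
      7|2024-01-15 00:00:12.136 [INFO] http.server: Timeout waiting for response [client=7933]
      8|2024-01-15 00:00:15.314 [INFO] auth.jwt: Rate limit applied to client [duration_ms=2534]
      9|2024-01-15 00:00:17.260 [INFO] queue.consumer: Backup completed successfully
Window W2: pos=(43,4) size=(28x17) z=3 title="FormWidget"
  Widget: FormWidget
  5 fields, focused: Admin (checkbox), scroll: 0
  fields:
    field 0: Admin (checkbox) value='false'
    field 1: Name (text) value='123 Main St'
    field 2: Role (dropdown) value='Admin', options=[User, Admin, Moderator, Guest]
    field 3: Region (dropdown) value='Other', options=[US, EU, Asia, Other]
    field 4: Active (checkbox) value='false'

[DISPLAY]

━━━━━━━━━━━━━━━━┓                                     
                ┃    ┏━━━━━━━━━━━━━━━━━━━━━━━━━━┓     
────────────────┨    ┃ FormWidget               ┃━━━━━
                ┃    ┠──────────────────────────┨     
────────────────┃    ┃> Admin:      [ ]         ┃─────
                ┃    ┃  Name:       [123 Main S]┃     
                ┃    ┃  Role:       [Admin    ▼]┃     
                ┃    ┃  Region:     [Other    ▼]┃-----
                ┃    ┃  Active:     [ ]         ┃ 0   
                ┃    ┃                          ┃ 0   
                ┃    ┃                          ┃ 0   
                ┃    ┃                          ┃ 0   
                ┃    ┃                          ┃ 0   
                ┃    ┃                          ┃ 0   
                ┃    ┃                          ┃ 0   
                ┃    ┃                          ┃ 0   
                ┃    ┃                          ┃ 0   
━━━━━━━━━━━━━━━━┛    ┗━━━━━━━━━━━━━━━━━━━━━━━━━━┛ 0   
                              ┃ 11        0       0Ite
                              ┃ 12        0       0Tes
                              ┃ 13        0       0   


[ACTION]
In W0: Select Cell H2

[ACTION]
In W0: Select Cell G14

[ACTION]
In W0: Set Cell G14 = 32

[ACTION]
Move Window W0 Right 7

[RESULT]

━━━━━━━━━━━━━━━━┓                                     
                ┃    ┏━━━━━━━━━━━━━━━━━━━━━━━━━━┓     
────────────────┨    ┃ FormWidget               ┃━━━━━
                ┃    ┠──────────────────────────┨     
────────────────┃    ┃> Admin:      [ ]         ┃─────
                ┃    ┃  Name:       [123 Main S]┃     
                ┃    ┃  Role:       [Admin    ▼]┃B    
                ┃    ┃  Region:     [Other    ▼]┃-----
                ┃    ┃  Active:     [ ]         ┃    0
                ┃    ┃                          ┃    0
                ┃    ┃                          ┃    0
                ┃    ┃                          ┃    0
                ┃    ┃                          ┃    0
                ┃    ┃                          ┃    0
                ┃    ┃                          ┃    0
                ┃    ┃                          ┃    0
                ┃    ┃                          ┃    0
━━━━━━━━━━━━━━━━┛    ┗━━━━━━━━━━━━━━━━━━━━━━━━━━┛    0
                                 ┃ 11        0       0
                                 ┃ 12        0       0
                                 ┃ 13        0       0


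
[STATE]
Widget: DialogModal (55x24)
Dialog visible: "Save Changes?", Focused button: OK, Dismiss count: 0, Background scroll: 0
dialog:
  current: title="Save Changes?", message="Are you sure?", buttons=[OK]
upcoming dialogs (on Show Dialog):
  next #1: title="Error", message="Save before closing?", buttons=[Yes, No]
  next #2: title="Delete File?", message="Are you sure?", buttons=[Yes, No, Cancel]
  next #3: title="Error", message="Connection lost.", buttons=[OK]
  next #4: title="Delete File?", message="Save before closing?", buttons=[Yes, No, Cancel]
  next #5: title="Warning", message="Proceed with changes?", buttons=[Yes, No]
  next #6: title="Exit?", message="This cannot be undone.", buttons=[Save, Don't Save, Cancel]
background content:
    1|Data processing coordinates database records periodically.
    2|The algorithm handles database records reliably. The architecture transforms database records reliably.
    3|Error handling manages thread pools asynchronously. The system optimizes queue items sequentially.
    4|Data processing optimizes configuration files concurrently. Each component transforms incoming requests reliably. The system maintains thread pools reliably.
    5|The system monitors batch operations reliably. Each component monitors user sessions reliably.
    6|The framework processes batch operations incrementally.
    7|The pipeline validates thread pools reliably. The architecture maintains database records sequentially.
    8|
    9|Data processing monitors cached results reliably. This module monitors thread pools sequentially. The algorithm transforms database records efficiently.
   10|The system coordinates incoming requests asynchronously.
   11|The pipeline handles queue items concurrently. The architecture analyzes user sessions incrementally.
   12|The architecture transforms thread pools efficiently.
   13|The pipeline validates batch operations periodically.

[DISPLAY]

Data processing coordinates database records periodical
The algorithm handles database records reliably. The ar
Error handling manages thread pools asynchronously. The
Data processing optimizes configuration files concurren
The system monitors batch operations reliably. Each com
The framework processes batch operations incrementally.
The pipeline validates thread pools reliably. The archi
                                                       
Data processing monitors cached results reliably. This 
The system coordina┌───────────────┐ests asynchronously
The pipeline handle│ Save Changes? │currently. The arch
The architecture tr│ Are you sure? │ools efficiently.  
The pipeline valida│      [OK]     │ons periodically.  
                   └───────────────┘                   
                                                       
                                                       
                                                       
                                                       
                                                       
                                                       
                                                       
                                                       
                                                       
                                                       


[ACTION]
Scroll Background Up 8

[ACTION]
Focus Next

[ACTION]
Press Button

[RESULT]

Data processing coordinates database records periodical
The algorithm handles database records reliably. The ar
Error handling manages thread pools asynchronously. The
Data processing optimizes configuration files concurren
The system monitors batch operations reliably. Each com
The framework processes batch operations incrementally.
The pipeline validates thread pools reliably. The archi
                                                       
Data processing monitors cached results reliably. This 
The system coordinates incoming requests asynchronously
The pipeline handles queue items concurrently. The arch
The architecture transforms thread pools efficiently.  
The pipeline validates batch operations periodically.  
                                                       
                                                       
                                                       
                                                       
                                                       
                                                       
                                                       
                                                       
                                                       
                                                       
                                                       


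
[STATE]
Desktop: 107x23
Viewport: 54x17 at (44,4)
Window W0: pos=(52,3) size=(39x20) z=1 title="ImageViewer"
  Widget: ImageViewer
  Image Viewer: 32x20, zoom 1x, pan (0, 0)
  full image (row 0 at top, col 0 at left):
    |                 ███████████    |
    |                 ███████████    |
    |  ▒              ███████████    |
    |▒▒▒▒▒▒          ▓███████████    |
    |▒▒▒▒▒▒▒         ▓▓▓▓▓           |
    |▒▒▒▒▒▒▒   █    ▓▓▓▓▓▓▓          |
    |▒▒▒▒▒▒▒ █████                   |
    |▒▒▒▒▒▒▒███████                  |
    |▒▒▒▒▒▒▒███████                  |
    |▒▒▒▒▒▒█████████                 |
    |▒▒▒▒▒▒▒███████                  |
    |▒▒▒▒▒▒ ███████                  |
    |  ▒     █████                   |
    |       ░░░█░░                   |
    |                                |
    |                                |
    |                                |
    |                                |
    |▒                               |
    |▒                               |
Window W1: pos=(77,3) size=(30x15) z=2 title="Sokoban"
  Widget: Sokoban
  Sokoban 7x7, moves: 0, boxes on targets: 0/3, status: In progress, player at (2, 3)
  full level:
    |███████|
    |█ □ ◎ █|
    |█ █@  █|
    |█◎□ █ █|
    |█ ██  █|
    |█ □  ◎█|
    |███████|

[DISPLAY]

        ┃ ImageViewer            ┃ Sokoban            
        ┠────────────────────────┠────────────────────
        ┃                 ███████┃███████             
        ┃                 ███████┃█ □ ◎ █             
        ┃  ▒              ███████┃█ █@  █             
        ┃▒▒▒▒▒▒          ▓███████┃█◎□ █ █             
        ┃▒▒▒▒▒▒▒         ▓▓▓▓▓   ┃█ ██  █             
        ┃▒▒▒▒▒▒▒   █    ▓▓▓▓▓▓▓  ┃█ □  ◎█             
        ┃▒▒▒▒▒▒▒ █████           ┃███████             
        ┃▒▒▒▒▒▒▒███████          ┃Moves: 0  0/3       
        ┃▒▒▒▒▒▒▒███████          ┃                    
        ┃▒▒▒▒▒▒█████████         ┃                    
        ┃▒▒▒▒▒▒▒███████          ┃                    
        ┃▒▒▒▒▒▒ ███████          ┗━━━━━━━━━━━━━━━━━━━━
        ┃  ▒     █████                        ┃       
        ┃       ░░░█░░                        ┃       
        ┃                                     ┃       


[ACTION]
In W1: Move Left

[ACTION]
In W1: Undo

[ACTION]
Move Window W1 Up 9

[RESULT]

        ┃ ImageViewer            ┃█ □ ◎ █             
        ┠────────────────────────┃█ █@  █             
        ┃                 ███████┃█◎□ █ █             
        ┃                 ███████┃█ ██  █             
        ┃  ▒              ███████┃█ □  ◎█             
        ┃▒▒▒▒▒▒          ▓███████┃███████             
        ┃▒▒▒▒▒▒▒         ▓▓▓▓▓   ┃Moves: 0  0/3       
        ┃▒▒▒▒▒▒▒   █    ▓▓▓▓▓▓▓  ┃                    
        ┃▒▒▒▒▒▒▒ █████           ┃                    
        ┃▒▒▒▒▒▒▒███████          ┃                    
        ┃▒▒▒▒▒▒▒███████          ┗━━━━━━━━━━━━━━━━━━━━
        ┃▒▒▒▒▒▒█████████                      ┃       
        ┃▒▒▒▒▒▒▒███████                       ┃       
        ┃▒▒▒▒▒▒ ███████                       ┃       
        ┃  ▒     █████                        ┃       
        ┃       ░░░█░░                        ┃       
        ┃                                     ┃       


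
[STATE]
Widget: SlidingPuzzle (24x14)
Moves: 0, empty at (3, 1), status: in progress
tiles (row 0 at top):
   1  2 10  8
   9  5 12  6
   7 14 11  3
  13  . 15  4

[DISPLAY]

┌────┬────┬────┬────┐   
│  1 │  2 │ 10 │  8 │   
├────┼────┼────┼────┤   
│  9 │  5 │ 12 │  6 │   
├────┼────┼────┼────┤   
│  7 │ 14 │ 11 │  3 │   
├────┼────┼────┼────┤   
│ 13 │    │ 15 │  4 │   
└────┴────┴────┴────┘   
Moves: 0                
                        
                        
                        
                        


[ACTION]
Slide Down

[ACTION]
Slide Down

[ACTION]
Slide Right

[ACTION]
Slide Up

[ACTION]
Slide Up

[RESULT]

┌────┬────┬────┬────┐   
│  1 │  2 │ 10 │  8 │   
├────┼────┼────┼────┤   
│  7 │  9 │ 12 │  6 │   
├────┼────┼────┼────┤   
│ 13 │  5 │ 11 │  3 │   
├────┼────┼────┼────┤   
│    │ 14 │ 15 │  4 │   
└────┴────┴────┴────┘   
Moves: 5                
                        
                        
                        
                        


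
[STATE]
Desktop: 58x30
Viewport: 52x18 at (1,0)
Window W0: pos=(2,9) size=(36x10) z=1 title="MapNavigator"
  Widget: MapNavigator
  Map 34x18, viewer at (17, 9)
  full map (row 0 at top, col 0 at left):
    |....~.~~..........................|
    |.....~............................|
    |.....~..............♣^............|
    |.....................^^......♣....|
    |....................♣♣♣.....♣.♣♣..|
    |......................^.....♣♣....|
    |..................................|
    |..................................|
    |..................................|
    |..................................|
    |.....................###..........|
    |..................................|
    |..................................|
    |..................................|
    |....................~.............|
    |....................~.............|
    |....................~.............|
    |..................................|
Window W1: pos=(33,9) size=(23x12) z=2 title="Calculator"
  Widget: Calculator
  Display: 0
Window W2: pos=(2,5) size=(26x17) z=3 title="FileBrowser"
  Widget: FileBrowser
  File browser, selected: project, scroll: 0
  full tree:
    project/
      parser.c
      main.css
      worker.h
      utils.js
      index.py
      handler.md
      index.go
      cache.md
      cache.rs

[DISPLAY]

                                                    
                                                    
                                                    
                                                    
                                                    
 ┏━━━━━━━━━━━━━━━━━━━━━━━━┓                         
 ┃ FileBrowser            ┃                         
 ┠────────────────────────┨                         
 ┃> [-] project/          ┃                         
 ┃    parser.c            ┃━━━━━┏━━━━━━━━━━━━━━━━━━━
 ┃    main.css            ┃     ┃ Calculator        
 ┃    worker.h            ┃─────┠───────────────────
 ┃    utils.js            ┃.....┃                   
 ┃    index.py            ┃.....┃┌───┬───┬───┬───┐  
 ┃    handler.md          ┃.....┃│ 7 │ 8 │ 9 │ ÷ │  
 ┃    index.go            ┃.....┃├───┼───┼───┼───┤  
 ┃    cache.md            ┃.....┃│ 4 │ 5 │ 6 │ × │  
 ┃    cache.rs            ┃.....┃├───┼───┼───┼───┤  


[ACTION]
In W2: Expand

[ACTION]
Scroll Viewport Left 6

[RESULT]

                                                    
                                                    
                                                    
                                                    
                                                    
  ┏━━━━━━━━━━━━━━━━━━━━━━━━┓                        
  ┃ FileBrowser            ┃                        
  ┠────────────────────────┨                        
  ┃> [-] project/          ┃                        
  ┃    parser.c            ┃━━━━━┏━━━━━━━━━━━━━━━━━━
  ┃    main.css            ┃     ┃ Calculator       
  ┃    worker.h            ┃─────┠──────────────────
  ┃    utils.js            ┃.....┃                  
  ┃    index.py            ┃.....┃┌───┬───┬───┬───┐ 
  ┃    handler.md          ┃.....┃│ 7 │ 8 │ 9 │ ÷ │ 
  ┃    index.go            ┃.....┃├───┼───┼───┼───┤ 
  ┃    cache.md            ┃.....┃│ 4 │ 5 │ 6 │ × │ 
  ┃    cache.rs            ┃.....┃├───┼───┼───┼───┤ 


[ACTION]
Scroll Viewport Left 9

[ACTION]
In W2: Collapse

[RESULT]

                                                    
                                                    
                                                    
                                                    
                                                    
  ┏━━━━━━━━━━━━━━━━━━━━━━━━┓                        
  ┃ FileBrowser            ┃                        
  ┠────────────────────────┨                        
  ┃> [+] project/          ┃                        
  ┃                        ┃━━━━━┏━━━━━━━━━━━━━━━━━━
  ┃                        ┃     ┃ Calculator       
  ┃                        ┃─────┠──────────────────
  ┃                        ┃.....┃                  
  ┃                        ┃.....┃┌───┬───┬───┬───┐ 
  ┃                        ┃.....┃│ 7 │ 8 │ 9 │ ÷ │ 
  ┃                        ┃.....┃├───┼───┼───┼───┤ 
  ┃                        ┃.....┃│ 4 │ 5 │ 6 │ × │ 
  ┃                        ┃.....┃├───┼───┼───┼───┤ 


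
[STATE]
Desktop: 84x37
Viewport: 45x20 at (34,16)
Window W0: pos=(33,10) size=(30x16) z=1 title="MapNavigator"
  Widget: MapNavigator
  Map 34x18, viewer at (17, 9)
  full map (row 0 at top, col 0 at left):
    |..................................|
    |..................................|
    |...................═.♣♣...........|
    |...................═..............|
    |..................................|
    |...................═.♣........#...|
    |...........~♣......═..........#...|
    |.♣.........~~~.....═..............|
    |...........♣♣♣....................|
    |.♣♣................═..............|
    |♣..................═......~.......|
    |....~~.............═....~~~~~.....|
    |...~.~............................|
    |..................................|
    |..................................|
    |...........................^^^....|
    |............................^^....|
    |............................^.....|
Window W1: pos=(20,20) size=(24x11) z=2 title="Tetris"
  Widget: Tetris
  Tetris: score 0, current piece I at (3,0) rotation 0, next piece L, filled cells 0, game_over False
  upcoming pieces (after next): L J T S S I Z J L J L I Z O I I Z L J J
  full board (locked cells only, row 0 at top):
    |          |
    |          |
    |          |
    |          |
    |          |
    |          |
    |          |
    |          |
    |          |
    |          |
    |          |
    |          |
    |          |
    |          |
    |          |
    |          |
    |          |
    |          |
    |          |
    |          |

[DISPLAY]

........~♣......═..........#┃                
........~~~.....═...........┃                
........♣♣♣.................┃                
..............@.═...........┃                
━━━━━━━━━┓......═......~....┃                
         ┃......═....~~~~~..┃                
─────────┨..................┃                
xt:      ┃..................┃                
▒        ┃..................┃                
▒        ┃━━━━━━━━━━━━━━━━━━┛                
         ┃                                   
         ┃                                   
         ┃                                   
ore:     ┃                                   
━━━━━━━━━┛                                   
                                             
                                             
                                             
                                             
                                             


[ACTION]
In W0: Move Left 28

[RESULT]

              ...........~♣.┃                
              .♣.........~~~┃                
              ...........♣♣♣┃                
              @♣♣...........┃                
━━━━━━━━━┓    ♣.............┃                
         ┃    ....~~........┃                
─────────┨    ...~.~........┃                
xt:      ┃    ..............┃                
▒        ┃    ..............┃                
▒        ┃━━━━━━━━━━━━━━━━━━┛                
         ┃                                   
         ┃                                   
         ┃                                   
ore:     ┃                                   
━━━━━━━━━┛                                   
                                             
                                             
                                             
                                             
                                             


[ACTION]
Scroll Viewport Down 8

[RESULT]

              .♣.........~~~┃                
              ...........♣♣♣┃                
              @♣♣...........┃                
━━━━━━━━━┓    ♣.............┃                
         ┃    ....~~........┃                
─────────┨    ...~.~........┃                
xt:      ┃    ..............┃                
▒        ┃    ..............┃                
▒        ┃━━━━━━━━━━━━━━━━━━┛                
         ┃                                   
         ┃                                   
         ┃                                   
ore:     ┃                                   
━━━━━━━━━┛                                   
                                             
                                             
                                             
                                             
                                             
                                             


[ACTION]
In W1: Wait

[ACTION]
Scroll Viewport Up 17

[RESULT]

                                             
                                             
                                             
                                             
                                             
                                             
                                             
                                             
                                             
                                             
━━━━━━━━━━━━━━━━━━━━━━━━━━━━┓                
 MapNavigator               ┃                
────────────────────────────┨                
              ..............┃                
              ..............┃                
              ..............┃                
              ...........~♣.┃                
              .♣.........~~~┃                
              ...........♣♣♣┃                
              @♣♣...........┃                


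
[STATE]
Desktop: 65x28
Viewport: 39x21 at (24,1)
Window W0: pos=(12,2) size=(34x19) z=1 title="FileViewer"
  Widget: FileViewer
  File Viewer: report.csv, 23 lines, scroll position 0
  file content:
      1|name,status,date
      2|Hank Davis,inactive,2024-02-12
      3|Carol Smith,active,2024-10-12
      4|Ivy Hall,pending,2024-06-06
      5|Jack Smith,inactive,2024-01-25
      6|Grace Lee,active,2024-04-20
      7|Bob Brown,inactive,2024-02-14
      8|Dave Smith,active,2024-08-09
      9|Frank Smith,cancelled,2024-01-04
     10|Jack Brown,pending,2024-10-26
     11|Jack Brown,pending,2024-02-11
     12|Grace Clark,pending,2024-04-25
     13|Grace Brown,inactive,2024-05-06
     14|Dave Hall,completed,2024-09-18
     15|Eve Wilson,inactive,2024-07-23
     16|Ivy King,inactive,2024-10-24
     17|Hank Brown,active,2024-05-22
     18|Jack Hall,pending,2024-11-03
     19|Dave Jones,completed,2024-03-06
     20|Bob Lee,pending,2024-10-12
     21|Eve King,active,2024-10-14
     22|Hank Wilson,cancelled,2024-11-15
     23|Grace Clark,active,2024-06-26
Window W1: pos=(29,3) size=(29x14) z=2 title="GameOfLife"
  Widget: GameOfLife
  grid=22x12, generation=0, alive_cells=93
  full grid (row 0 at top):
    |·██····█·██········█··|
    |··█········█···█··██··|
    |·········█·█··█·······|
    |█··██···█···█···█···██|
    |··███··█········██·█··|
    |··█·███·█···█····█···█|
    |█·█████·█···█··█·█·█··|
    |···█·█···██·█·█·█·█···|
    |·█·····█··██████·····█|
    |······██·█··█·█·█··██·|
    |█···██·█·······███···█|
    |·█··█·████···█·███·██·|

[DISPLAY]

                                       
━━━━━━━━━━━━━━━━━━━━━┓                 
     ┏━━━━━━━━━━━━━━━━━━━━━━━━━━━┓     
─────┃ GameOfLife                ┃     
,date┠───────────────────────────┨     
inact┃Gen: 0                     ┃     
,acti┃··█········█···█··██··     ┃     
nding┃·········█·█··█·······     ┃     
inact┃█··██···█···█···█···██     ┃     
ctive┃··███··█········██·█··     ┃     
nacti┃··█·███·█···█····█···█     ┃     
activ┃█·█████·█···█··█·█·█··     ┃     
,canc┃···█·█···██·█·█·█·█···     ┃     
pendi┃·█·····█··██████·····█     ┃     
pendi┃······██·█··█·█·█··██·     ┃     
,pend┗━━━━━━━━━━━━━━━━━━━━━━━━━━━┛     
,inactive,2024-05-06░┃                 
ompleted,2024-09-18 ░┃                 
inactive,2024-07-23 ▼┃                 
━━━━━━━━━━━━━━━━━━━━━┛                 
                                       


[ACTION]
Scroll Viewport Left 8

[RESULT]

                                       
━━━━━━━━━━━━━━━━━━━━━━━━━━━━━┓         
leViewer     ┏━━━━━━━━━━━━━━━━━━━━━━━━━
─────────────┃ GameOfLife              
e,status,date┠─────────────────────────
k Davis,inact┃Gen: 0                   
ol Smith,acti┃··█········█···█··██··   
 Hall,pending┃·········█·█··█·······   
k Smith,inact┃█··██···█···█···█···██   
ce Lee,active┃··███··█········██·█··   
 Brown,inacti┃··█·███·█···█····█···█   
e Smith,activ┃█·█████·█···█··█·█·█··   
nk Smith,canc┃···█·█···██·█·█·█·█···   
k Brown,pendi┃·█·····█··██████·····█   
k Brown,pendi┃······██·█··█·█·█··██·   
ce Clark,pend┗━━━━━━━━━━━━━━━━━━━━━━━━━
ce Brown,inactive,2024-05-06░┃         
e Hall,completed,2024-09-18 ░┃         
 Wilson,inactive,2024-07-23 ▼┃         
━━━━━━━━━━━━━━━━━━━━━━━━━━━━━┛         
                                       


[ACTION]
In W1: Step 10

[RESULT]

                                       
━━━━━━━━━━━━━━━━━━━━━━━━━━━━━┓         
leViewer     ┏━━━━━━━━━━━━━━━━━━━━━━━━━
─────────────┃ GameOfLife              
e,status,date┠─────────────────────────
k Davis,inact┃Gen: 10                  
ol Smith,acti┃·██····█··█···········   
 Hall,pending┃··██····█·█·········██   
k Smith,inact┃····█··█··········█·██   
ce Lee,active┃·····█············███·   
 Brown,inacti┃····██················   
e Smith,activ┃····█·██·█··█·········   
nk Smith,canc┃·█········██··········   
k Brown,pendi┃·█·················█··   
k Brown,pendi┃·█···█·············█··   
ce Clark,pend┗━━━━━━━━━━━━━━━━━━━━━━━━━
ce Brown,inactive,2024-05-06░┃         
e Hall,completed,2024-09-18 ░┃         
 Wilson,inactive,2024-07-23 ▼┃         
━━━━━━━━━━━━━━━━━━━━━━━━━━━━━┛         
                                       


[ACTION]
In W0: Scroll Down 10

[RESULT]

                                       
━━━━━━━━━━━━━━━━━━━━━━━━━━━━━┓         
leViewer     ┏━━━━━━━━━━━━━━━━━━━━━━━━━
─────────────┃ GameOfLife              
nk Smith,canc┠─────────────────────────
k Brown,pendi┃Gen: 10                  
k Brown,pendi┃·██····█··█···········   
ce Clark,pend┃··██····█·█·········██   
ce Brown,inac┃····█··█··········█·██   
e Hall,comple┃·····█············███·   
 Wilson,inact┃····██················   
 King,inactiv┃····█·██·█··█·········   
k Brown,activ┃·█········██··········   
k Hall,pendin┃·█·················█··   
e Jones,compl┃·█···█·············█··   
 Lee,pending,┗━━━━━━━━━━━━━━━━━━━━━━━━━
 King,active,2024-10-14     ░┃         
k Wilson,cancelled,2024-11-1█┃         
ce Clark,active,2024-06-26  ▼┃         
━━━━━━━━━━━━━━━━━━━━━━━━━━━━━┛         
                                       


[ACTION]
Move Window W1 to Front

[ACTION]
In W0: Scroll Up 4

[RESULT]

                                       
━━━━━━━━━━━━━━━━━━━━━━━━━━━━━┓         
leViewer     ┏━━━━━━━━━━━━━━━━━━━━━━━━━
─────────────┃ GameOfLife              
k Smith,inact┠─────────────────────────
ce Lee,active┃Gen: 10                  
 Brown,inacti┃·██····█··█···········   
e Smith,activ┃··██····█·█·········██   
nk Smith,canc┃····█··█··········█·██   
k Brown,pendi┃·····█············███·   
k Brown,pendi┃····██················   
ce Clark,pend┃····█·██·█··█·········   
ce Brown,inac┃·█········██··········   
e Hall,comple┃·█·················█··   
 Wilson,inact┃·█···█·············█··   
 King,inactiv┗━━━━━━━━━━━━━━━━━━━━━━━━━
k Brown,active,2024-05-22   ░┃         
k Hall,pending,2024-11-03   ░┃         
e Jones,completed,2024-03-06▼┃         
━━━━━━━━━━━━━━━━━━━━━━━━━━━━━┛         
                                       
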